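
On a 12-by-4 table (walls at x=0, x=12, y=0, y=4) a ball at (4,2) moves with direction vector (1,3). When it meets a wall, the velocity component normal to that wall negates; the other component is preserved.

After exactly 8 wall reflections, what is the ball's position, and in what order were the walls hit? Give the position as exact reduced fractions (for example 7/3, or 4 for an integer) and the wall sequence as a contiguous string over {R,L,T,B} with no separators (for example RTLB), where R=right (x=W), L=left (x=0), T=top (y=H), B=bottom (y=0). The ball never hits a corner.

1. t=2/3 → T at (14/3,4); v=(1,-3)
2. t=4/3 → B at (6,0); v=(1,3)
3. t=4/3 → T at (22/3,4); v=(1,-3)
4. t=4/3 → B at (26/3,0); v=(1,3)
5. t=4/3 → T at (10,4); v=(1,-3)
6. t=4/3 → B at (34/3,0); v=(1,3)
7. t=2/3 → R at (12,2); v=(-1,3)
8. t=2/3 → T at (34/3,4); v=(-1,-3)

Final position: (34/3,4)
Wall sequence: TBTBTBRT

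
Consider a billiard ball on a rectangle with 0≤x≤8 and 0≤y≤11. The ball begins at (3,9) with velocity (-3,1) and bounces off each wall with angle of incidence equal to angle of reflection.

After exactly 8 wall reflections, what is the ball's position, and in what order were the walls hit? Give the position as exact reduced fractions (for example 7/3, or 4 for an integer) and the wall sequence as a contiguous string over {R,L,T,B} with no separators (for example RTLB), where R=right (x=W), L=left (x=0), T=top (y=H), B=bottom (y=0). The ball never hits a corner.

Final position: (8,4/3)
Wall sequence: LTRLRLBR

1. t=1 → L at (0,10); v=(3,1)
2. t=1 → T at (3,11); v=(3,-1)
3. t=5/3 → R at (8,28/3); v=(-3,-1)
4. t=8/3 → L at (0,20/3); v=(3,-1)
5. t=8/3 → R at (8,4); v=(-3,-1)
6. t=8/3 → L at (0,4/3); v=(3,-1)
7. t=4/3 → B at (4,0); v=(3,1)
8. t=4/3 → R at (8,4/3); v=(-3,1)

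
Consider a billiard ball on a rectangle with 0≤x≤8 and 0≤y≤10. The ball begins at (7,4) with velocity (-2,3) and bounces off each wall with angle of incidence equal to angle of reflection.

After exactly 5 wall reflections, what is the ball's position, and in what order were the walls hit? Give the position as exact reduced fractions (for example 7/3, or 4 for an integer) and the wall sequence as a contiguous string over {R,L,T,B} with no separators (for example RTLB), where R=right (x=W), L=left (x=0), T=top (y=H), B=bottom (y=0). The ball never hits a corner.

Final position: (17/3,10)
Wall sequence: TLBRT

1. t=2 → T at (3,10); v=(-2,-3)
2. t=3/2 → L at (0,11/2); v=(2,-3)
3. t=11/6 → B at (11/3,0); v=(2,3)
4. t=13/6 → R at (8,13/2); v=(-2,3)
5. t=7/6 → T at (17/3,10); v=(-2,-3)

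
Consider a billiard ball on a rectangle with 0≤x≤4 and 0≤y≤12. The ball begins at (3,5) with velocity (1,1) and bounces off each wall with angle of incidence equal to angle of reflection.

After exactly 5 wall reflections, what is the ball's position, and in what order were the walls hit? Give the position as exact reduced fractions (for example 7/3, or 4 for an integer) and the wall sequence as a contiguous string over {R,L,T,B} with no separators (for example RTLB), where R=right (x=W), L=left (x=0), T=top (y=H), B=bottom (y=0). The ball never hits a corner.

Final position: (0,6)
Wall sequence: RLTRL

1. t=1 → R at (4,6); v=(-1,1)
2. t=4 → L at (0,10); v=(1,1)
3. t=2 → T at (2,12); v=(1,-1)
4. t=2 → R at (4,10); v=(-1,-1)
5. t=4 → L at (0,6); v=(1,-1)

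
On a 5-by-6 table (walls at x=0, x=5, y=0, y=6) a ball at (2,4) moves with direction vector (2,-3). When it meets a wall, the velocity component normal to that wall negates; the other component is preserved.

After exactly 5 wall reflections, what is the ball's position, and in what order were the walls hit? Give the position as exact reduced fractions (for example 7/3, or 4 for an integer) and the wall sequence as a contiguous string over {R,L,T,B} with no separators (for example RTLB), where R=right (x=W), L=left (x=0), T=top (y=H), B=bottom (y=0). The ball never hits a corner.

Final position: (8/3,0)
Wall sequence: BRTLB

1. t=4/3 → B at (14/3,0); v=(2,3)
2. t=1/6 → R at (5,1/2); v=(-2,3)
3. t=11/6 → T at (4/3,6); v=(-2,-3)
4. t=2/3 → L at (0,4); v=(2,-3)
5. t=4/3 → B at (8/3,0); v=(2,3)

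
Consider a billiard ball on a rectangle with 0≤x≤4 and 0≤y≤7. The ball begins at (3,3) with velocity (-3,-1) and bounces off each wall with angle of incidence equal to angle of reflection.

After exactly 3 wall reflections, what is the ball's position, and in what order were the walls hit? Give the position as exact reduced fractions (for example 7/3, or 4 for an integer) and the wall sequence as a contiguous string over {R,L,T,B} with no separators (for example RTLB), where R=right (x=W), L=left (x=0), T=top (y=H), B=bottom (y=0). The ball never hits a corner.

1. t=1 → L at (0,2); v=(3,-1)
2. t=4/3 → R at (4,2/3); v=(-3,-1)
3. t=2/3 → B at (2,0); v=(-3,1)

Final position: (2,0)
Wall sequence: LRB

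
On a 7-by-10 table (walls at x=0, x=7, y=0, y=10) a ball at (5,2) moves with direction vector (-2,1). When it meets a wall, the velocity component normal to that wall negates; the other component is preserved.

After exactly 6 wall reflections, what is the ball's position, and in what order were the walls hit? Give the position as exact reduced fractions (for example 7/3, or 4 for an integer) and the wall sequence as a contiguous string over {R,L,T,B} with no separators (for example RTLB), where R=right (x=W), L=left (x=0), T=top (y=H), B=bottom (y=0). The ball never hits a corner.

Final position: (0,3/2)
Wall sequence: LRTLRL

1. t=5/2 → L at (0,9/2); v=(2,1)
2. t=7/2 → R at (7,8); v=(-2,1)
3. t=2 → T at (3,10); v=(-2,-1)
4. t=3/2 → L at (0,17/2); v=(2,-1)
5. t=7/2 → R at (7,5); v=(-2,-1)
6. t=7/2 → L at (0,3/2); v=(2,-1)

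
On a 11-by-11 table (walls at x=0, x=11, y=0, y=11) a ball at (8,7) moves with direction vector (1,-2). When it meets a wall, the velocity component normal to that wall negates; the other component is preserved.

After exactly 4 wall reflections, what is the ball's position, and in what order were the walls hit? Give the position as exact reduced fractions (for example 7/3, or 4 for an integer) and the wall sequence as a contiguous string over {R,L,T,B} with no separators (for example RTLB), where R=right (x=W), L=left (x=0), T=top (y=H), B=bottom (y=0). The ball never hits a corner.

1. t=3 → R at (11,1); v=(-1,-2)
2. t=1/2 → B at (21/2,0); v=(-1,2)
3. t=11/2 → T at (5,11); v=(-1,-2)
4. t=5 → L at (0,1); v=(1,-2)

Final position: (0,1)
Wall sequence: RBTL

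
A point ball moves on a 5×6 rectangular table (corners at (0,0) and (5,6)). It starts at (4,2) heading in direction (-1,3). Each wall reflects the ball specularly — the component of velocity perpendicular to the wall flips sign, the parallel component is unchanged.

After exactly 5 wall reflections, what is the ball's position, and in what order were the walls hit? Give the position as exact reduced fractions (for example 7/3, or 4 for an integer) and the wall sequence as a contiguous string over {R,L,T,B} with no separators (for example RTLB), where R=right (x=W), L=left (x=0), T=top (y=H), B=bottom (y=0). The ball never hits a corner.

Final position: (10/3,0)
Wall sequence: TBLTB

1. t=4/3 → T at (8/3,6); v=(-1,-3)
2. t=2 → B at (2/3,0); v=(-1,3)
3. t=2/3 → L at (0,2); v=(1,3)
4. t=4/3 → T at (4/3,6); v=(1,-3)
5. t=2 → B at (10/3,0); v=(1,3)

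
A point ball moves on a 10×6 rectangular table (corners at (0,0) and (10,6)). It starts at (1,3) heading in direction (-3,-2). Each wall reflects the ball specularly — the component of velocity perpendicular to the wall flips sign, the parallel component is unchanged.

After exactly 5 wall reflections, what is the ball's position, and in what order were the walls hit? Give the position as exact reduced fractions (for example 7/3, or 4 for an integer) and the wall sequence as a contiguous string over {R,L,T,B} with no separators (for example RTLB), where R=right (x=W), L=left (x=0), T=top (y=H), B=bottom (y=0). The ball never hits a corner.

1. t=1/3 → L at (0,7/3); v=(3,-2)
2. t=7/6 → B at (7/2,0); v=(3,2)
3. t=13/6 → R at (10,13/3); v=(-3,2)
4. t=5/6 → T at (15/2,6); v=(-3,-2)
5. t=5/2 → L at (0,1); v=(3,-2)

Final position: (0,1)
Wall sequence: LBRTL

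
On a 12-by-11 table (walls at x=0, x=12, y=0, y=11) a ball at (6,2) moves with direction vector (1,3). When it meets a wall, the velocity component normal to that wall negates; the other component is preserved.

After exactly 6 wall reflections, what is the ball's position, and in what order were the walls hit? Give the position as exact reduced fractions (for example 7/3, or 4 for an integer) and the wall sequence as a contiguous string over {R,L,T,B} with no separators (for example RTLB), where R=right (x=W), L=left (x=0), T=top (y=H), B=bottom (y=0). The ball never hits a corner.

1. t=3 → T at (9,11); v=(1,-3)
2. t=3 → R at (12,2); v=(-1,-3)
3. t=2/3 → B at (34/3,0); v=(-1,3)
4. t=11/3 → T at (23/3,11); v=(-1,-3)
5. t=11/3 → B at (4,0); v=(-1,3)
6. t=11/3 → T at (1/3,11); v=(-1,-3)

Final position: (1/3,11)
Wall sequence: TRBTBT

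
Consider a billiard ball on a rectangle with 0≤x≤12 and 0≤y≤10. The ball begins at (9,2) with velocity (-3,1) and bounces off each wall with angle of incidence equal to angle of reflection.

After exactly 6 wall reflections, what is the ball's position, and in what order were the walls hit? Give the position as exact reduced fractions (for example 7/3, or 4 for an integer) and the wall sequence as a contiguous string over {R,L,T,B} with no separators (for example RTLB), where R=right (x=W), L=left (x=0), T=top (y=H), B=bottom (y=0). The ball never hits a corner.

Final position: (3,0)
Wall sequence: LRTLRB

1. t=3 → L at (0,5); v=(3,1)
2. t=4 → R at (12,9); v=(-3,1)
3. t=1 → T at (9,10); v=(-3,-1)
4. t=3 → L at (0,7); v=(3,-1)
5. t=4 → R at (12,3); v=(-3,-1)
6. t=3 → B at (3,0); v=(-3,1)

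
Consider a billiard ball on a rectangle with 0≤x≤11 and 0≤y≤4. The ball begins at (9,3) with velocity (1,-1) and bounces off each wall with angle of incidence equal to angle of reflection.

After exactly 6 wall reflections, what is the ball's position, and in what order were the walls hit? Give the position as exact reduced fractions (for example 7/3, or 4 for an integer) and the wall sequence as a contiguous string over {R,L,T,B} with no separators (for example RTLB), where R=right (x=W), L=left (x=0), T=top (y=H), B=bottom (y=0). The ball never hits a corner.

Final position: (2,4)
Wall sequence: RBTBLT

1. t=2 → R at (11,1); v=(-1,-1)
2. t=1 → B at (10,0); v=(-1,1)
3. t=4 → T at (6,4); v=(-1,-1)
4. t=4 → B at (2,0); v=(-1,1)
5. t=2 → L at (0,2); v=(1,1)
6. t=2 → T at (2,4); v=(1,-1)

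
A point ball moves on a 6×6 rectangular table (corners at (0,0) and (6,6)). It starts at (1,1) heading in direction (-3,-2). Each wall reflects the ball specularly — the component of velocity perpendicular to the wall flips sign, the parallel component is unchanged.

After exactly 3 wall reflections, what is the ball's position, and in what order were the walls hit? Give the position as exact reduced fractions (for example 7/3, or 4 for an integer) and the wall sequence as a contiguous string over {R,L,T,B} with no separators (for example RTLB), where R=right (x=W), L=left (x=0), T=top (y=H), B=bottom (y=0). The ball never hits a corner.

1. t=1/3 → L at (0,1/3); v=(3,-2)
2. t=1/6 → B at (1/2,0); v=(3,2)
3. t=11/6 → R at (6,11/3); v=(-3,2)

Final position: (6,11/3)
Wall sequence: LBR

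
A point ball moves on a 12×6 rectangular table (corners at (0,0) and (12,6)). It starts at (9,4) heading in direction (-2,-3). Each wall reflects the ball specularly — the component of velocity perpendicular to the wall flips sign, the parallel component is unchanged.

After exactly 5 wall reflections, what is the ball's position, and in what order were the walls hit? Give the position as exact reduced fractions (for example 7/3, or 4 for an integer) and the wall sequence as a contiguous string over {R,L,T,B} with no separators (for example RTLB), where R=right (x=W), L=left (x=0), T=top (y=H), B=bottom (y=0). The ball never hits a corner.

Final position: (17/3,6)
Wall sequence: BTLBT

1. t=4/3 → B at (19/3,0); v=(-2,3)
2. t=2 → T at (7/3,6); v=(-2,-3)
3. t=7/6 → L at (0,5/2); v=(2,-3)
4. t=5/6 → B at (5/3,0); v=(2,3)
5. t=2 → T at (17/3,6); v=(2,-3)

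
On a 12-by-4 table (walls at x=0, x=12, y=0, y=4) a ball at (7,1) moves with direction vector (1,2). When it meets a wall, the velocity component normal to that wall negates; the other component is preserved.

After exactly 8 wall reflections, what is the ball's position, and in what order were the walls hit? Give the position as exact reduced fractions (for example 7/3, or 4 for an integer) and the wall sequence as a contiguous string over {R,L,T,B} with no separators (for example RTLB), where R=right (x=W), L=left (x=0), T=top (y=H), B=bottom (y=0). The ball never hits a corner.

1. t=3/2 → T at (17/2,4); v=(1,-2)
2. t=2 → B at (21/2,0); v=(1,2)
3. t=3/2 → R at (12,3); v=(-1,2)
4. t=1/2 → T at (23/2,4); v=(-1,-2)
5. t=2 → B at (19/2,0); v=(-1,2)
6. t=2 → T at (15/2,4); v=(-1,-2)
7. t=2 → B at (11/2,0); v=(-1,2)
8. t=2 → T at (7/2,4); v=(-1,-2)

Final position: (7/2,4)
Wall sequence: TBRTBTBT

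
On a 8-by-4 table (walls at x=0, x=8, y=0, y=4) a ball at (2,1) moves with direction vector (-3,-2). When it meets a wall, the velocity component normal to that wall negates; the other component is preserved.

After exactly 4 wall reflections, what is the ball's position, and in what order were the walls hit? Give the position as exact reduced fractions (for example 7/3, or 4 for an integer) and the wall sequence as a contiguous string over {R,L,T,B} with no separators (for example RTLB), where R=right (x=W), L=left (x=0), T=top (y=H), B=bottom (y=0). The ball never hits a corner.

Final position: (8,7/3)
Wall sequence: BLTR

1. t=1/2 → B at (1/2,0); v=(-3,2)
2. t=1/6 → L at (0,1/3); v=(3,2)
3. t=11/6 → T at (11/2,4); v=(3,-2)
4. t=5/6 → R at (8,7/3); v=(-3,-2)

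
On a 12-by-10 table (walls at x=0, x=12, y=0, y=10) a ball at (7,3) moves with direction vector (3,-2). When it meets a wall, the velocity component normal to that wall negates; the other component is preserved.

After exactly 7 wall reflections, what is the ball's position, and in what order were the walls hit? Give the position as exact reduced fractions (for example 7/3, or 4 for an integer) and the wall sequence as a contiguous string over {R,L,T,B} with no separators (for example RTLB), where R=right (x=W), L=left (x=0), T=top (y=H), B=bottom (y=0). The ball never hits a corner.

Final position: (0,13/3)
Wall sequence: BRLTRBL

1. t=3/2 → B at (23/2,0); v=(3,2)
2. t=1/6 → R at (12,1/3); v=(-3,2)
3. t=4 → L at (0,25/3); v=(3,2)
4. t=5/6 → T at (5/2,10); v=(3,-2)
5. t=19/6 → R at (12,11/3); v=(-3,-2)
6. t=11/6 → B at (13/2,0); v=(-3,2)
7. t=13/6 → L at (0,13/3); v=(3,2)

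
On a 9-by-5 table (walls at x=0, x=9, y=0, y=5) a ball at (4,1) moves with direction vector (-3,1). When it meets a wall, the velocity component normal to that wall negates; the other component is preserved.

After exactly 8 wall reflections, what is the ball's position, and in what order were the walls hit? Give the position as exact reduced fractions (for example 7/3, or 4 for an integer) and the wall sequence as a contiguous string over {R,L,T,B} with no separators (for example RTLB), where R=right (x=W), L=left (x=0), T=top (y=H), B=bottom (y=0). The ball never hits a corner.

Final position: (2,5)
Wall sequence: LTRLBRLT

1. t=4/3 → L at (0,7/3); v=(3,1)
2. t=8/3 → T at (8,5); v=(3,-1)
3. t=1/3 → R at (9,14/3); v=(-3,-1)
4. t=3 → L at (0,5/3); v=(3,-1)
5. t=5/3 → B at (5,0); v=(3,1)
6. t=4/3 → R at (9,4/3); v=(-3,1)
7. t=3 → L at (0,13/3); v=(3,1)
8. t=2/3 → T at (2,5); v=(3,-1)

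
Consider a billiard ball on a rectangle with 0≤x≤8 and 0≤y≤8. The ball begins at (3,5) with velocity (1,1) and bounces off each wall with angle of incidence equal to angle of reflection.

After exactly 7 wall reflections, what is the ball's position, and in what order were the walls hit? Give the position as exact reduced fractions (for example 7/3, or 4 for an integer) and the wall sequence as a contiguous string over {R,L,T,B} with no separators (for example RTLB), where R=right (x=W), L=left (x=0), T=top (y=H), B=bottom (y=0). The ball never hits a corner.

Final position: (2,0)
Wall sequence: TRBLTRB

1. t=3 → T at (6,8); v=(1,-1)
2. t=2 → R at (8,6); v=(-1,-1)
3. t=6 → B at (2,0); v=(-1,1)
4. t=2 → L at (0,2); v=(1,1)
5. t=6 → T at (6,8); v=(1,-1)
6. t=2 → R at (8,6); v=(-1,-1)
7. t=6 → B at (2,0); v=(-1,1)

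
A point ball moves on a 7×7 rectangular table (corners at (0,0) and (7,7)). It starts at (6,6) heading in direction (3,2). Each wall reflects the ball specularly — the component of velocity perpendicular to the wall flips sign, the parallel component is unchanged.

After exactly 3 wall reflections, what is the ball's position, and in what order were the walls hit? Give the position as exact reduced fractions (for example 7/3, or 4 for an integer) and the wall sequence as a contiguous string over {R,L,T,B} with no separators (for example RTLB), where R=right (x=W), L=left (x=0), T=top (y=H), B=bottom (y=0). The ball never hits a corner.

Final position: (0,8/3)
Wall sequence: RTL

1. t=1/3 → R at (7,20/3); v=(-3,2)
2. t=1/6 → T at (13/2,7); v=(-3,-2)
3. t=13/6 → L at (0,8/3); v=(3,-2)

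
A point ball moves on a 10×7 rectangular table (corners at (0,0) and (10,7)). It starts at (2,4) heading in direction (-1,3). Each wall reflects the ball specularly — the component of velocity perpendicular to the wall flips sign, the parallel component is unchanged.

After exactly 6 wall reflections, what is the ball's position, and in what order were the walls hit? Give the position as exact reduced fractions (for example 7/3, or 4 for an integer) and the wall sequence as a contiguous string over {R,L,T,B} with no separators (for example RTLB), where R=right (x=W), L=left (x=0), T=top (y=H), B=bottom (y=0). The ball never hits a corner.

Final position: (25/3,7)
Wall sequence: TLBTBT

1. t=1 → T at (1,7); v=(-1,-3)
2. t=1 → L at (0,4); v=(1,-3)
3. t=4/3 → B at (4/3,0); v=(1,3)
4. t=7/3 → T at (11/3,7); v=(1,-3)
5. t=7/3 → B at (6,0); v=(1,3)
6. t=7/3 → T at (25/3,7); v=(1,-3)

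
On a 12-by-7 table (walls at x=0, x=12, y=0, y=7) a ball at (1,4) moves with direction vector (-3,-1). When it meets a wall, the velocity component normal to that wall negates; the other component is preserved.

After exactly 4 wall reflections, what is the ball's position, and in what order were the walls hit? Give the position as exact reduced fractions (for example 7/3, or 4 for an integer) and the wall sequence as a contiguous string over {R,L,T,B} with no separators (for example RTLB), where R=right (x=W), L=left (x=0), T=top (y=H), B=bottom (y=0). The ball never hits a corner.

Final position: (0,13/3)
Wall sequence: LBRL

1. t=1/3 → L at (0,11/3); v=(3,-1)
2. t=11/3 → B at (11,0); v=(3,1)
3. t=1/3 → R at (12,1/3); v=(-3,1)
4. t=4 → L at (0,13/3); v=(3,1)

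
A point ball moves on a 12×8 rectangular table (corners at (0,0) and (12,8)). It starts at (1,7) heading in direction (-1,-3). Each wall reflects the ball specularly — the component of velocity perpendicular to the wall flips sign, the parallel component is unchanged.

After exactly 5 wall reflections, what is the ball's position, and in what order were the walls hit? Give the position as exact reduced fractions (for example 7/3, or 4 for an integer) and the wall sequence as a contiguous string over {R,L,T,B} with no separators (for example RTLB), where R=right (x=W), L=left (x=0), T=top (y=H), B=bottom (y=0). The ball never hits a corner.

Final position: (28/3,8)
Wall sequence: LBTBT

1. t=1 → L at (0,4); v=(1,-3)
2. t=4/3 → B at (4/3,0); v=(1,3)
3. t=8/3 → T at (4,8); v=(1,-3)
4. t=8/3 → B at (20/3,0); v=(1,3)
5. t=8/3 → T at (28/3,8); v=(1,-3)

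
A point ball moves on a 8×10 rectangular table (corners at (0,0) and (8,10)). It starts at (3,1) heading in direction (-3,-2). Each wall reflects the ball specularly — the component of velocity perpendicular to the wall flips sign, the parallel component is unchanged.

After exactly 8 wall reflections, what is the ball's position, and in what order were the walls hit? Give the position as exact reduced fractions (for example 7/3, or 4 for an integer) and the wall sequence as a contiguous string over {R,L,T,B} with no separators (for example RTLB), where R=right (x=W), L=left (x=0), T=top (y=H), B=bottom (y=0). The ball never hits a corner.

Final position: (0,7/3)
Wall sequence: BLRTLRBL

1. t=1/2 → B at (3/2,0); v=(-3,2)
2. t=1/2 → L at (0,1); v=(3,2)
3. t=8/3 → R at (8,19/3); v=(-3,2)
4. t=11/6 → T at (5/2,10); v=(-3,-2)
5. t=5/6 → L at (0,25/3); v=(3,-2)
6. t=8/3 → R at (8,3); v=(-3,-2)
7. t=3/2 → B at (7/2,0); v=(-3,2)
8. t=7/6 → L at (0,7/3); v=(3,2)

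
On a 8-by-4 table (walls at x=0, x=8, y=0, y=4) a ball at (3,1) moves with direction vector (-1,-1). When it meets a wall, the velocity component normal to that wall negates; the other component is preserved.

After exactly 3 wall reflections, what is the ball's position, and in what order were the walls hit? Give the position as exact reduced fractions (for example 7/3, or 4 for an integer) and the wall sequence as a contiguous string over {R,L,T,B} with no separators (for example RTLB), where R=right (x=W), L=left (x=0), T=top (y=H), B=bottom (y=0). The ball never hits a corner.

Final position: (2,4)
Wall sequence: BLT

1. t=1 → B at (2,0); v=(-1,1)
2. t=2 → L at (0,2); v=(1,1)
3. t=2 → T at (2,4); v=(1,-1)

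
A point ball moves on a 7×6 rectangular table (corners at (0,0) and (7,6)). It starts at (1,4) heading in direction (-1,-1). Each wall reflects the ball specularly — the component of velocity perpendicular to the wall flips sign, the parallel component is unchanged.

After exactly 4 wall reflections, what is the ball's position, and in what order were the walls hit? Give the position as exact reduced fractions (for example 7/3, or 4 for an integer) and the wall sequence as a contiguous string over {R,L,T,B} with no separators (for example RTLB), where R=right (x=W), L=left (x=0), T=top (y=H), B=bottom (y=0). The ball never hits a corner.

1. t=1 → L at (0,3); v=(1,-1)
2. t=3 → B at (3,0); v=(1,1)
3. t=4 → R at (7,4); v=(-1,1)
4. t=2 → T at (5,6); v=(-1,-1)

Final position: (5,6)
Wall sequence: LBRT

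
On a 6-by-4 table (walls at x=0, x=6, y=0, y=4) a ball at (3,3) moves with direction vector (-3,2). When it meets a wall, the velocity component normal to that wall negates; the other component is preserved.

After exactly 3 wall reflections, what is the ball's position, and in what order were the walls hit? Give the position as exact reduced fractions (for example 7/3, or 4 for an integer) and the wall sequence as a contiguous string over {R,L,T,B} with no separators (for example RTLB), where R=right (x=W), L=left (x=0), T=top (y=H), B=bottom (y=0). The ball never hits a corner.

Final position: (9/2,0)
Wall sequence: TLB

1. t=1/2 → T at (3/2,4); v=(-3,-2)
2. t=1/2 → L at (0,3); v=(3,-2)
3. t=3/2 → B at (9/2,0); v=(3,2)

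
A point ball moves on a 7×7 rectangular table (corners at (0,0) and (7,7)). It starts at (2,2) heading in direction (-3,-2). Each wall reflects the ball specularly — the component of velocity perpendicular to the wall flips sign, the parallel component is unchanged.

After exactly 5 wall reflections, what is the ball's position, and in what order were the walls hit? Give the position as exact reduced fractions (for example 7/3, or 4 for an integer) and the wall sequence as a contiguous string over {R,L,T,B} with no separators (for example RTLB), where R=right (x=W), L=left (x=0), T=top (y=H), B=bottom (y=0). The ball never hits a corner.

Final position: (0,16/3)
Wall sequence: LBRTL

1. t=2/3 → L at (0,2/3); v=(3,-2)
2. t=1/3 → B at (1,0); v=(3,2)
3. t=2 → R at (7,4); v=(-3,2)
4. t=3/2 → T at (5/2,7); v=(-3,-2)
5. t=5/6 → L at (0,16/3); v=(3,-2)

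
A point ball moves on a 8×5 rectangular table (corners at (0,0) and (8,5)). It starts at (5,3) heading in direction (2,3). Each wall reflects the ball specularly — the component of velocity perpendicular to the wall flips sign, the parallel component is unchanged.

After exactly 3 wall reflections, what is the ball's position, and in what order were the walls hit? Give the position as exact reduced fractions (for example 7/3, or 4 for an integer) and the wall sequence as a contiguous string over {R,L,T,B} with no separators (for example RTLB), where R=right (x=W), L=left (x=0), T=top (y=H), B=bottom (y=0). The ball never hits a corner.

Final position: (19/3,0)
Wall sequence: TRB

1. t=2/3 → T at (19/3,5); v=(2,-3)
2. t=5/6 → R at (8,5/2); v=(-2,-3)
3. t=5/6 → B at (19/3,0); v=(-2,3)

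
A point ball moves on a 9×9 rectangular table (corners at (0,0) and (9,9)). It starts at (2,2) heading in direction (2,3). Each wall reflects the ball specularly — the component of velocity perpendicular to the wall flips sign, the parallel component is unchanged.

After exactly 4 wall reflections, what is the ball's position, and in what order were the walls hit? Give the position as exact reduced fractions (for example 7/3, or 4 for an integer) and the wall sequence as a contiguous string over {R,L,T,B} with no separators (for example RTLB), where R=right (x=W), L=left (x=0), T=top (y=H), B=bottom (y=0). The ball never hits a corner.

1. t=7/3 → T at (20/3,9); v=(2,-3)
2. t=7/6 → R at (9,11/2); v=(-2,-3)
3. t=11/6 → B at (16/3,0); v=(-2,3)
4. t=8/3 → L at (0,8); v=(2,3)

Final position: (0,8)
Wall sequence: TRBL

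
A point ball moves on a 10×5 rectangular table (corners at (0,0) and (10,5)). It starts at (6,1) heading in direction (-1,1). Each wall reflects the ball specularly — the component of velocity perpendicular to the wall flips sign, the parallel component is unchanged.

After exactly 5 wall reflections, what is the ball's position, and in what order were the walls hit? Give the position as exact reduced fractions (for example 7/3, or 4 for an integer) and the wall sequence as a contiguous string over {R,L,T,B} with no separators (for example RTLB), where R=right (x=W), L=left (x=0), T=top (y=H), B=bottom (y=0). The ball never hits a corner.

Final position: (10,3)
Wall sequence: TLBTR

1. t=4 → T at (2,5); v=(-1,-1)
2. t=2 → L at (0,3); v=(1,-1)
3. t=3 → B at (3,0); v=(1,1)
4. t=5 → T at (8,5); v=(1,-1)
5. t=2 → R at (10,3); v=(-1,-1)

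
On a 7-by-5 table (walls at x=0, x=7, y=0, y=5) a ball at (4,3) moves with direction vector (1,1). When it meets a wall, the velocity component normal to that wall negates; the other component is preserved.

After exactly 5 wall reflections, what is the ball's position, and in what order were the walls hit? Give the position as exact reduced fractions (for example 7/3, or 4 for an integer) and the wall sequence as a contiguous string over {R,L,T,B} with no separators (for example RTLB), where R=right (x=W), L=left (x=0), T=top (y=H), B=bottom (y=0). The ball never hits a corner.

1. t=2 → T at (6,5); v=(1,-1)
2. t=1 → R at (7,4); v=(-1,-1)
3. t=4 → B at (3,0); v=(-1,1)
4. t=3 → L at (0,3); v=(1,1)
5. t=2 → T at (2,5); v=(1,-1)

Final position: (2,5)
Wall sequence: TRBLT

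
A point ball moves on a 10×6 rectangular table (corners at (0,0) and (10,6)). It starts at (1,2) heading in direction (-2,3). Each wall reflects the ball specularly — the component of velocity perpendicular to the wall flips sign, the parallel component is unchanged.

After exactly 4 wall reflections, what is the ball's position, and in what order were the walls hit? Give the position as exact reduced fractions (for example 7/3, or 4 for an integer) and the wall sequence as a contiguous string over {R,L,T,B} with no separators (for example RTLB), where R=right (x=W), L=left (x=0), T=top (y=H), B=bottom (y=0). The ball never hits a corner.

Final position: (29/3,6)
Wall sequence: LTBT

1. t=1/2 → L at (0,7/2); v=(2,3)
2. t=5/6 → T at (5/3,6); v=(2,-3)
3. t=2 → B at (17/3,0); v=(2,3)
4. t=2 → T at (29/3,6); v=(2,-3)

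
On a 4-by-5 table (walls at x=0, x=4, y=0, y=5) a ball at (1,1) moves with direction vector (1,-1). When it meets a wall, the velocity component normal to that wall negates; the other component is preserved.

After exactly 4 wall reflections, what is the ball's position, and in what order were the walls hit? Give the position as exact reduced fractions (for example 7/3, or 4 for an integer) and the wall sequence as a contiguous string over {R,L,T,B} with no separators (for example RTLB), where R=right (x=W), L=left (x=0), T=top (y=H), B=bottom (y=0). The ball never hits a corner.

Final position: (0,4)
Wall sequence: BRTL

1. t=1 → B at (2,0); v=(1,1)
2. t=2 → R at (4,2); v=(-1,1)
3. t=3 → T at (1,5); v=(-1,-1)
4. t=1 → L at (0,4); v=(1,-1)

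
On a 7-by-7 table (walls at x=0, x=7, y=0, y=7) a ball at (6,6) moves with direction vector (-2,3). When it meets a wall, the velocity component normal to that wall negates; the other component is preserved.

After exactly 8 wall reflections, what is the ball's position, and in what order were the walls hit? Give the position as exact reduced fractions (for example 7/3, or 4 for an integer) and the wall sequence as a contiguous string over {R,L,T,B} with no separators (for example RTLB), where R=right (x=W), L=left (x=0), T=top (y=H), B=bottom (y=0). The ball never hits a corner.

1. t=1/3 → T at (16/3,7); v=(-2,-3)
2. t=7/3 → B at (2/3,0); v=(-2,3)
3. t=1/3 → L at (0,1); v=(2,3)
4. t=2 → T at (4,7); v=(2,-3)
5. t=3/2 → R at (7,5/2); v=(-2,-3)
6. t=5/6 → B at (16/3,0); v=(-2,3)
7. t=7/3 → T at (2/3,7); v=(-2,-3)
8. t=1/3 → L at (0,6); v=(2,-3)

Final position: (0,6)
Wall sequence: TBLTRBTL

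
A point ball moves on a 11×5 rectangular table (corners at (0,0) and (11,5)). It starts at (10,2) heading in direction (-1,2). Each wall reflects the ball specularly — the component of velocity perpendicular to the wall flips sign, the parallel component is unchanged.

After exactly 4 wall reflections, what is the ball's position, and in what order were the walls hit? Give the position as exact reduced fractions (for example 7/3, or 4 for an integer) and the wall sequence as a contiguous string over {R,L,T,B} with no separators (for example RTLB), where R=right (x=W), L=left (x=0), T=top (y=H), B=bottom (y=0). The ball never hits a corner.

1. t=3/2 → T at (17/2,5); v=(-1,-2)
2. t=5/2 → B at (6,0); v=(-1,2)
3. t=5/2 → T at (7/2,5); v=(-1,-2)
4. t=5/2 → B at (1,0); v=(-1,2)

Final position: (1,0)
Wall sequence: TBTB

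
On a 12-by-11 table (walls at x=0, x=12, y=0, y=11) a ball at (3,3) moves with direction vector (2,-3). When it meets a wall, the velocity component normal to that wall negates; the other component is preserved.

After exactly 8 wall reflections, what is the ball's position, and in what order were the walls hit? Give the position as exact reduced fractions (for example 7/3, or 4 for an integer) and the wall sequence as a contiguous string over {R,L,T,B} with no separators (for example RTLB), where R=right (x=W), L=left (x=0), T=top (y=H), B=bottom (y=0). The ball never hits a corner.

1. t=1 → B at (5,0); v=(2,3)
2. t=7/2 → R at (12,21/2); v=(-2,3)
3. t=1/6 → T at (35/3,11); v=(-2,-3)
4. t=11/3 → B at (13/3,0); v=(-2,3)
5. t=13/6 → L at (0,13/2); v=(2,3)
6. t=3/2 → T at (3,11); v=(2,-3)
7. t=11/3 → B at (31/3,0); v=(2,3)
8. t=5/6 → R at (12,5/2); v=(-2,3)

Final position: (12,5/2)
Wall sequence: BRTBLTBR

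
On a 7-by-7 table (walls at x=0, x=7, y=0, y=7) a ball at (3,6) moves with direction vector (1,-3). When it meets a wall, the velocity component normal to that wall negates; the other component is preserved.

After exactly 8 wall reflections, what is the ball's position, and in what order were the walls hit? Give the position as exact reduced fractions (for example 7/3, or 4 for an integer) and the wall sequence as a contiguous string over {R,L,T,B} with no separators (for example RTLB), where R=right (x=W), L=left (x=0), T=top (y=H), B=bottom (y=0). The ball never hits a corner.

Final position: (8/3,7)
Wall sequence: BRTBTLBT

1. t=2 → B at (5,0); v=(1,3)
2. t=2 → R at (7,6); v=(-1,3)
3. t=1/3 → T at (20/3,7); v=(-1,-3)
4. t=7/3 → B at (13/3,0); v=(-1,3)
5. t=7/3 → T at (2,7); v=(-1,-3)
6. t=2 → L at (0,1); v=(1,-3)
7. t=1/3 → B at (1/3,0); v=(1,3)
8. t=7/3 → T at (8/3,7); v=(1,-3)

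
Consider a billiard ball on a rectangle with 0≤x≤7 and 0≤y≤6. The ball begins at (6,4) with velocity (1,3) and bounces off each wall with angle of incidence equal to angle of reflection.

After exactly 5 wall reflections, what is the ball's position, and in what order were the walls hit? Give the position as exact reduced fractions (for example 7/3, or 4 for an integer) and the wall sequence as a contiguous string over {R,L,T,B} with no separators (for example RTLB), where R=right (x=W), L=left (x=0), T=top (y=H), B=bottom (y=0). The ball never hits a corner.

Final position: (4/3,0)
Wall sequence: TRBTB

1. t=2/3 → T at (20/3,6); v=(1,-3)
2. t=1/3 → R at (7,5); v=(-1,-3)
3. t=5/3 → B at (16/3,0); v=(-1,3)
4. t=2 → T at (10/3,6); v=(-1,-3)
5. t=2 → B at (4/3,0); v=(-1,3)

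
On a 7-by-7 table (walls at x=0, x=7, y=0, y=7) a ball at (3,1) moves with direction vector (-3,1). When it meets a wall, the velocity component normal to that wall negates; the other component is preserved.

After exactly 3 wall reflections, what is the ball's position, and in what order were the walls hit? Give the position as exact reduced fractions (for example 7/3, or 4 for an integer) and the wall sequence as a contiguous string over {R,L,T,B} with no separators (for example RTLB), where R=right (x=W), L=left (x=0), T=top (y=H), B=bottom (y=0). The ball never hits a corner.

1. t=1 → L at (0,2); v=(3,1)
2. t=7/3 → R at (7,13/3); v=(-3,1)
3. t=7/3 → L at (0,20/3); v=(3,1)

Final position: (0,20/3)
Wall sequence: LRL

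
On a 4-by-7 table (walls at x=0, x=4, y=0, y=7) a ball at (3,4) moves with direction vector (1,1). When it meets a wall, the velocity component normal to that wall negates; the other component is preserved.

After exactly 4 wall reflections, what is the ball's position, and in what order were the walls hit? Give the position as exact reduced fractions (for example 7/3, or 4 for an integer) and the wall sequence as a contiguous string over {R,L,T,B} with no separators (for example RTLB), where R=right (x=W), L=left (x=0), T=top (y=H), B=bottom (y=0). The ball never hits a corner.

Final position: (4,1)
Wall sequence: RTLR

1. t=1 → R at (4,5); v=(-1,1)
2. t=2 → T at (2,7); v=(-1,-1)
3. t=2 → L at (0,5); v=(1,-1)
4. t=4 → R at (4,1); v=(-1,-1)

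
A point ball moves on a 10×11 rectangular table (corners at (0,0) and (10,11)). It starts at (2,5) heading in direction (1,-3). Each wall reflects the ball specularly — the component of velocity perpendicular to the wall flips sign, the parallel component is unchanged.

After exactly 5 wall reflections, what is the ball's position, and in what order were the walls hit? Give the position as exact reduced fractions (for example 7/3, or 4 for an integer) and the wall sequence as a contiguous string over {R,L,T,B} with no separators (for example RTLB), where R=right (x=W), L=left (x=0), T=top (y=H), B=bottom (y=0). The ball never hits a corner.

1. t=5/3 → B at (11/3,0); v=(1,3)
2. t=11/3 → T at (22/3,11); v=(1,-3)
3. t=8/3 → R at (10,3); v=(-1,-3)
4. t=1 → B at (9,0); v=(-1,3)
5. t=11/3 → T at (16/3,11); v=(-1,-3)

Final position: (16/3,11)
Wall sequence: BTRBT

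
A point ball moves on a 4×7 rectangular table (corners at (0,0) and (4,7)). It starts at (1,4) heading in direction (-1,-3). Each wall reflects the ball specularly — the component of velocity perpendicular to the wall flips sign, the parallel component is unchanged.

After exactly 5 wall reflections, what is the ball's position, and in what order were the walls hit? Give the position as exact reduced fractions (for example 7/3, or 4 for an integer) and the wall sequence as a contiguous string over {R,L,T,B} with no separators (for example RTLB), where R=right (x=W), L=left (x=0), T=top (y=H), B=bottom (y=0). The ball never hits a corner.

Final position: (3,0)
Wall sequence: LBTRB

1. t=1 → L at (0,1); v=(1,-3)
2. t=1/3 → B at (1/3,0); v=(1,3)
3. t=7/3 → T at (8/3,7); v=(1,-3)
4. t=4/3 → R at (4,3); v=(-1,-3)
5. t=1 → B at (3,0); v=(-1,3)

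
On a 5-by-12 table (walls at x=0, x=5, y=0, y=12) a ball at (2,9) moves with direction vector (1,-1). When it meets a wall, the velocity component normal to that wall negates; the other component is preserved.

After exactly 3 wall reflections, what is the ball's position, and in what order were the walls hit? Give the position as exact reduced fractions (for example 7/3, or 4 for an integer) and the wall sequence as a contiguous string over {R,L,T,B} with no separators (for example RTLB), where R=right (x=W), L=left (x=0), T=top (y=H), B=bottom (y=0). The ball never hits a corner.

1. t=3 → R at (5,6); v=(-1,-1)
2. t=5 → L at (0,1); v=(1,-1)
3. t=1 → B at (1,0); v=(1,1)

Final position: (1,0)
Wall sequence: RLB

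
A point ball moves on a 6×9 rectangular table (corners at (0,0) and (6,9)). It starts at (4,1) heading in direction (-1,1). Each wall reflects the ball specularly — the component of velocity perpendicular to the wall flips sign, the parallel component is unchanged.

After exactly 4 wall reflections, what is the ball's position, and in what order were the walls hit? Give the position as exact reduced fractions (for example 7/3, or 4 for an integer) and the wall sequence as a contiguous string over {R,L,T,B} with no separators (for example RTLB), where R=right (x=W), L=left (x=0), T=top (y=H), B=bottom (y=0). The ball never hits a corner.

Final position: (0,1)
Wall sequence: LTRL

1. t=4 → L at (0,5); v=(1,1)
2. t=4 → T at (4,9); v=(1,-1)
3. t=2 → R at (6,7); v=(-1,-1)
4. t=6 → L at (0,1); v=(1,-1)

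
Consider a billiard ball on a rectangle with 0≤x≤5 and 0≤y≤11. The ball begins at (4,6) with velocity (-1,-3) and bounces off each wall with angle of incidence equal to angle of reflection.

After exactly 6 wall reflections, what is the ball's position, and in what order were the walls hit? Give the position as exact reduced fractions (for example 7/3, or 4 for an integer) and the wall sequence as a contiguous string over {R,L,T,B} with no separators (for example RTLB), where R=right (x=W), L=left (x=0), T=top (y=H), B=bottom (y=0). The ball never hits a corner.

1. t=2 → B at (2,0); v=(-1,3)
2. t=2 → L at (0,6); v=(1,3)
3. t=5/3 → T at (5/3,11); v=(1,-3)
4. t=10/3 → R at (5,1); v=(-1,-3)
5. t=1/3 → B at (14/3,0); v=(-1,3)
6. t=11/3 → T at (1,11); v=(-1,-3)

Final position: (1,11)
Wall sequence: BLTRBT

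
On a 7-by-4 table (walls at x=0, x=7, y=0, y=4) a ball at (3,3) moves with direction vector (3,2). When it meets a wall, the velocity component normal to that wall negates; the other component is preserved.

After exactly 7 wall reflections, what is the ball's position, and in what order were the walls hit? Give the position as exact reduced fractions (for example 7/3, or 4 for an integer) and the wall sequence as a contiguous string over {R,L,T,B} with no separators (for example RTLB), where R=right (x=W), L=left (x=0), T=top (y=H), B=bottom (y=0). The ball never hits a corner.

1. t=1/2 → T at (9/2,4); v=(3,-2)
2. t=5/6 → R at (7,7/3); v=(-3,-2)
3. t=7/6 → B at (7/2,0); v=(-3,2)
4. t=7/6 → L at (0,7/3); v=(3,2)
5. t=5/6 → T at (5/2,4); v=(3,-2)
6. t=3/2 → R at (7,1); v=(-3,-2)
7. t=1/2 → B at (11/2,0); v=(-3,2)

Final position: (11/2,0)
Wall sequence: TRBLTRB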